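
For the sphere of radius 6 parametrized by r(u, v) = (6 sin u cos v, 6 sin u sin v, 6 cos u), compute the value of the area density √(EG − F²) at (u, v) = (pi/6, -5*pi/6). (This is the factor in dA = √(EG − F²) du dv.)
√(EG − F²)|_{(pi/6, -5*pi/6)} = 18

E = 36, F = 0, G = 36*sin(u)^2, so EG − F² = 1296*sin(u)^2. Taking the positive square root: √(EG − F²) = 36*Abs(sin(u)). At (u, v) = (pi/6, -5*pi/6): 18.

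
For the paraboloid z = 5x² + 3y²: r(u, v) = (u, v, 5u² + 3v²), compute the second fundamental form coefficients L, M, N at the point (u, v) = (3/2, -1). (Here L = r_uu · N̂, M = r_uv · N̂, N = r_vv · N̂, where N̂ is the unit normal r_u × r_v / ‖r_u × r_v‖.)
L = 5*sqrt(262)/131;  M = 0;  N = 3*sqrt(262)/131

Compute the unit normal N̂(u, v) = (-10*u/sqrt(100*u^2 + 36*v^2 + 1), -6*v/sqrt(100*u^2 + 36*v^2 + 1), 1/sqrt(100*u^2 + 36*v^2 + 1)), and the second partials r_uu, r_uv, r_vv. Take dot products:
  L(u, v) = r_uu · N̂ = 10/sqrt(100*u^2 + 36*v^2 + 1),
  M(u, v) = r_uv · N̂ = 0,
  N(u, v) = r_vv · N̂ = 6/sqrt(100*u^2 + 36*v^2 + 1).
Evaluating at (u, v) = (3/2, -1):
  L = 5*sqrt(262)/131, M = 0, N = 3*sqrt(262)/131.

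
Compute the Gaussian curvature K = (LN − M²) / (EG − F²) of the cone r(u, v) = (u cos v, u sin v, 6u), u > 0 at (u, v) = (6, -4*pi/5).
K = 0

Coefficients of the first fundamental form: E = 37, F = 0, G = u^2.
Coefficients of the second fundamental form: L = 0, M = 0, N = 6*sqrt(37)*u^2/(37*Abs(u)).
Assemble K = (LN − M²)/(EG − F²) = 0. At (u, v) = (6, -4*pi/5): K = 0.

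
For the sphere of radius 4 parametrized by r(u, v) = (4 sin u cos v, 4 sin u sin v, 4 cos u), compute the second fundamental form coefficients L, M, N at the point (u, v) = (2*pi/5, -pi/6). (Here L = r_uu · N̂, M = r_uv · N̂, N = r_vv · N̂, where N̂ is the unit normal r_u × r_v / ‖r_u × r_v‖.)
L = -4;  M = 0;  N = -5/2 - sqrt(5)/2

Compute the unit normal N̂(u, v) = (sin(u)^2*cos(v)/Abs(sin(u)), sin(u)^2*sin(v)/Abs(sin(u)), sin(2*u)/(2*Abs(sin(u)))), and the second partials r_uu, r_uv, r_vv. Take dot products:
  L(u, v) = r_uu · N̂ = -4*sin(u)/Abs(sin(u)),
  M(u, v) = r_uv · N̂ = 0,
  N(u, v) = r_vv · N̂ = -4*sin(u)^3/Abs(sin(u)).
Evaluating at (u, v) = (2*pi/5, -pi/6):
  L = -4, M = 0, N = -5/2 - sqrt(5)/2.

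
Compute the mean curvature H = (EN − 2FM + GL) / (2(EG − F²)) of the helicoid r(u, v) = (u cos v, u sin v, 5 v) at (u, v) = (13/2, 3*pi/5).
H = 0

With E = 1, F = 0, G = u^2 + 25, L = 0, M = -5/sqrt(u^2 + 25), N = 0, assemble
  H = (EN − 2FM + GL) / (2(EG − F²)) = 0.
At (u, v) = (13/2, 3*pi/5): H = 0.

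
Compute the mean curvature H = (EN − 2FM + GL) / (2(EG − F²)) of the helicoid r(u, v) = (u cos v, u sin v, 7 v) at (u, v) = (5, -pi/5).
H = 0

With E = 1, F = 0, G = u^2 + 49, L = 0, M = -7/sqrt(u^2 + 49), N = 0, assemble
  H = (EN − 2FM + GL) / (2(EG − F²)) = 0.
At (u, v) = (5, -pi/5): H = 0.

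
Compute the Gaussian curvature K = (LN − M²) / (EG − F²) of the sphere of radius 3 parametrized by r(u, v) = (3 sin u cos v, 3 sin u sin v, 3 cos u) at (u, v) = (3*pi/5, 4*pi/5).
K = 1/9

Coefficients of the first fundamental form: E = 9, F = 0, G = 9*sin(u)^2.
Coefficients of the second fundamental form: L = -3*sin(u)/Abs(sin(u)), M = 0, N = -3*sin(u)^3/Abs(sin(u)).
Assemble K = (LN − M²)/(EG − F²) = 1/9. At (u, v) = (3*pi/5, 4*pi/5): K = 1/9.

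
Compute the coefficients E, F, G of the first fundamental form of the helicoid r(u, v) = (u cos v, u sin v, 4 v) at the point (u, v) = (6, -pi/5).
E = 1;  F = 0;  G = 52

Partials: r_u = (cos(v), sin(v), 0), r_v = (-u*sin(v), u*cos(v), 4). As functions of (u, v):
  E = r_u · r_u = 1,
  F = r_u · r_v = 0,
  G = r_v · r_v = u^2 + 16.
Evaluating at (u, v) = (6, -pi/5): E = 1, F = 0, G = 52.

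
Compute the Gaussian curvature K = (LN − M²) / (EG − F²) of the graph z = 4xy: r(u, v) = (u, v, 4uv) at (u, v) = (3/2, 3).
K = -16/32761

Coefficients of the first fundamental form: E = 16*v^2 + 1, F = 16*u*v, G = 16*u^2 + 1.
Coefficients of the second fundamental form: L = 0, M = 4/sqrt(16*u^2 + 16*v^2 + 1), N = 0.
Assemble K = (LN − M²)/(EG − F²) = -16/(256*u^4 + 512*u^2*v^2 + 32*u^2 + 256*v^4 + 32*v^2 + 1). At (u, v) = (3/2, 3): K = -16/32761.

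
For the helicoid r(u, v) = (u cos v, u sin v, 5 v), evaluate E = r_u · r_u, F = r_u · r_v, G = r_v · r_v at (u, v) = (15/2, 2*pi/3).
E = 1;  F = 0;  G = 325/4

Partials: r_u = (cos(v), sin(v), 0), r_v = (-u*sin(v), u*cos(v), 5). As functions of (u, v):
  E = r_u · r_u = 1,
  F = r_u · r_v = 0,
  G = r_v · r_v = u^2 + 25.
Evaluating at (u, v) = (15/2, 2*pi/3): E = 1, F = 0, G = 325/4.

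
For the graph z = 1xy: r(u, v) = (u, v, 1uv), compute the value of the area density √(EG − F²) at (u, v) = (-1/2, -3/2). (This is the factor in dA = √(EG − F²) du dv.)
√(EG − F²)|_{(-1/2, -3/2)} = sqrt(14)/2

E = v^2 + 1, F = u*v, G = u^2 + 1, so EG − F² = u^2 + v^2 + 1. Taking the positive square root: √(EG − F²) = sqrt(u^2 + v^2 + 1). At (u, v) = (-1/2, -3/2): sqrt(14)/2.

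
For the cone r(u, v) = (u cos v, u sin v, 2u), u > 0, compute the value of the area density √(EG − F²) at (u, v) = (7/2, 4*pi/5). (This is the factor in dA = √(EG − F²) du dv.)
√(EG − F²)|_{(7/2, 4*pi/5)} = 7*sqrt(5)/2

E = 5, F = 0, G = u^2, so EG − F² = 5*u^2. Taking the positive square root: √(EG − F²) = sqrt(5)*Abs(u). At (u, v) = (7/2, 4*pi/5): 7*sqrt(5)/2.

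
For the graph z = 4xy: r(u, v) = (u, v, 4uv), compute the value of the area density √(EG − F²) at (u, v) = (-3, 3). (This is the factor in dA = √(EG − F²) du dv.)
√(EG − F²)|_{(-3, 3)} = 17

E = 16*v^2 + 1, F = 16*u*v, G = 16*u^2 + 1, so EG − F² = 16*u^2 + 16*v^2 + 1. Taking the positive square root: √(EG − F²) = sqrt(16*u^2 + 16*v^2 + 1). At (u, v) = (-3, 3): 17.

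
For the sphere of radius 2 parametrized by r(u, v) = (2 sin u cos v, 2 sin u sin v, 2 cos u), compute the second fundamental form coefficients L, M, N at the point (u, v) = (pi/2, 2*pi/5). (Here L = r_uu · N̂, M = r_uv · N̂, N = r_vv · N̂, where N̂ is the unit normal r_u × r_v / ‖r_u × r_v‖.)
L = -2;  M = 0;  N = -2

Compute the unit normal N̂(u, v) = (sin(u)^2*cos(v)/Abs(sin(u)), sin(u)^2*sin(v)/Abs(sin(u)), sin(2*u)/(2*Abs(sin(u)))), and the second partials r_uu, r_uv, r_vv. Take dot products:
  L(u, v) = r_uu · N̂ = -2*sin(u)/Abs(sin(u)),
  M(u, v) = r_uv · N̂ = 0,
  N(u, v) = r_vv · N̂ = -2*sin(u)^3/Abs(sin(u)).
Evaluating at (u, v) = (pi/2, 2*pi/5):
  L = -2, M = 0, N = -2.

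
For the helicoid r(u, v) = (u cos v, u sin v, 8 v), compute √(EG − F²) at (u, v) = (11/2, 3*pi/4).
√(EG − F²)|_{(11/2, 3*pi/4)} = sqrt(377)/2

E = 1, F = 0, G = u^2 + 64; EG − F² = u^2 + 64; √(EG − F²) = sqrt(u^2 + 64). At the given point: sqrt(377)/2.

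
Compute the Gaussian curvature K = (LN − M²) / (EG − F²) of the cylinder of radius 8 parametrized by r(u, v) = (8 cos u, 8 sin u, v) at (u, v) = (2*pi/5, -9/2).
K = 0

Coefficients of the first fundamental form: E = 64, F = 0, G = 1.
Coefficients of the second fundamental form: L = -8, M = 0, N = 0.
Assemble K = (LN − M²)/(EG − F²) = 0. At (u, v) = (2*pi/5, -9/2): K = 0.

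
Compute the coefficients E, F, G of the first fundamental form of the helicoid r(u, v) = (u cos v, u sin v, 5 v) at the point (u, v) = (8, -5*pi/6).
E = 1;  F = 0;  G = 89

Partials: r_u = (cos(v), sin(v), 0), r_v = (-u*sin(v), u*cos(v), 5). As functions of (u, v):
  E = r_u · r_u = 1,
  F = r_u · r_v = 0,
  G = r_v · r_v = u^2 + 25.
Evaluating at (u, v) = (8, -5*pi/6): E = 1, F = 0, G = 89.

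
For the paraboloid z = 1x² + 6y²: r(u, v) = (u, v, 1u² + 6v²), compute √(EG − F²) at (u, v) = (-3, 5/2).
√(EG − F²)|_{(-3, 5/2)} = sqrt(937)

E = 4*u^2 + 1, F = 24*u*v, G = 144*v^2 + 1; EG − F² = 4*u^2 + 144*v^2 + 1; √(EG − F²) = sqrt(4*u^2 + 144*v^2 + 1). At the given point: sqrt(937).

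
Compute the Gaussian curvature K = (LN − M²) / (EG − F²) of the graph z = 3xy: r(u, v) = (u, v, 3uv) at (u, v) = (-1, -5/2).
K = -144/70225

Coefficients of the first fundamental form: E = 9*v^2 + 1, F = 9*u*v, G = 9*u^2 + 1.
Coefficients of the second fundamental form: L = 0, M = 3/sqrt(9*u^2 + 9*v^2 + 1), N = 0.
Assemble K = (LN − M²)/(EG − F²) = -9/(81*u^4 + 162*u^2*v^2 + 18*u^2 + 81*v^4 + 18*v^2 + 1). At (u, v) = (-1, -5/2): K = -144/70225.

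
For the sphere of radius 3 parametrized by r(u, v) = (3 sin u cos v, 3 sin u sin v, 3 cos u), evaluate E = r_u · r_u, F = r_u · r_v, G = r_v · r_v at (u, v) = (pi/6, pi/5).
E = 9;  F = 0;  G = 9/4

Partials: r_u = (3*cos(u)*cos(v), 3*sin(v)*cos(u), -3*sin(u)), r_v = (-3*sin(u)*sin(v), 3*sin(u)*cos(v), 0). As functions of (u, v):
  E = r_u · r_u = 9,
  F = r_u · r_v = 0,
  G = r_v · r_v = 9*sin(u)^2.
Evaluating at (u, v) = (pi/6, pi/5): E = 9, F = 0, G = 9/4.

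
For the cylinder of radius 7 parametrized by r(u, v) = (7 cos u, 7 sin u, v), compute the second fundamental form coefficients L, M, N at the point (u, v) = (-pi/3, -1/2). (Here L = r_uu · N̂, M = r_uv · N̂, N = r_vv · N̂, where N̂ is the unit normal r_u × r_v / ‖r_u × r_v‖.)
L = -7;  M = 0;  N = 0

Compute the unit normal N̂(u, v) = (cos(u), sin(u), 0), and the second partials r_uu, r_uv, r_vv. Take dot products:
  L(u, v) = r_uu · N̂ = -7,
  M(u, v) = r_uv · N̂ = 0,
  N(u, v) = r_vv · N̂ = 0.
Evaluating at (u, v) = (-pi/3, -1/2):
  L = -7, M = 0, N = 0.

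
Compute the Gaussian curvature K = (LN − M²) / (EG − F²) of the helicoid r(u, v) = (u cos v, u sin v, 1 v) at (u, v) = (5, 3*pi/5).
K = -1/676

Coefficients of the first fundamental form: E = 1, F = 0, G = u^2 + 1.
Coefficients of the second fundamental form: L = 0, M = -1/sqrt(u^2 + 1), N = 0.
Assemble K = (LN − M²)/(EG − F²) = -1/(u^2 + 1)^2. At (u, v) = (5, 3*pi/5): K = -1/676.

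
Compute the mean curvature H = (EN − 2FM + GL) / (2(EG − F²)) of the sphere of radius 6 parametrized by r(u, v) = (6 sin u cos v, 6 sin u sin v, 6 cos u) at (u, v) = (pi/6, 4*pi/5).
H = -1/6

With E = 36, F = 0, G = 36*sin(u)^2, L = -6*sin(u)/Abs(sin(u)), M = 0, N = -6*sin(u)^3/Abs(sin(u)), assemble
  H = (EN − 2FM + GL) / (2(EG − F²)) = -sin(u)/(6*Abs(sin(u))).
At (u, v) = (pi/6, 4*pi/5): H = -1/6.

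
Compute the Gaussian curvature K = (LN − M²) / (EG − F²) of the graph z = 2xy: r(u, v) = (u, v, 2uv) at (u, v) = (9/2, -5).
K = -1/8281

Coefficients of the first fundamental form: E = 4*v^2 + 1, F = 4*u*v, G = 4*u^2 + 1.
Coefficients of the second fundamental form: L = 0, M = 2/sqrt(4*u^2 + 4*v^2 + 1), N = 0.
Assemble K = (LN − M²)/(EG − F²) = -4/(16*u^4 + 32*u^2*v^2 + 8*u^2 + 16*v^4 + 8*v^2 + 1). At (u, v) = (9/2, -5): K = -1/8281.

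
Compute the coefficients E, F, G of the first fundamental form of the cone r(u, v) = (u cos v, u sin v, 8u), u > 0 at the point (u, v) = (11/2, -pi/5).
E = 65;  F = 0;  G = 121/4

Partials: r_u = (cos(v), sin(v), 8), r_v = (-u*sin(v), u*cos(v), 0). As functions of (u, v):
  E = r_u · r_u = 65,
  F = r_u · r_v = 0,
  G = r_v · r_v = u^2.
Evaluating at (u, v) = (11/2, -pi/5): E = 65, F = 0, G = 121/4.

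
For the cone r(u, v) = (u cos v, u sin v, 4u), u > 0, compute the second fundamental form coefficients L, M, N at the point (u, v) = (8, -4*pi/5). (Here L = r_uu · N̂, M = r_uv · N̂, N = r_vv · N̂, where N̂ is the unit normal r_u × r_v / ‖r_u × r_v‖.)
L = 0;  M = 0;  N = 32*sqrt(17)/17

Compute the unit normal N̂(u, v) = (-4*sqrt(17)*u*cos(v)/(17*Abs(u)), -4*sqrt(17)*u*sin(v)/(17*Abs(u)), sqrt(17)*u/(17*Abs(u))), and the second partials r_uu, r_uv, r_vv. Take dot products:
  L(u, v) = r_uu · N̂ = 0,
  M(u, v) = r_uv · N̂ = 0,
  N(u, v) = r_vv · N̂ = 4*sqrt(17)*u^2/(17*Abs(u)).
Evaluating at (u, v) = (8, -4*pi/5):
  L = 0, M = 0, N = 32*sqrt(17)/17.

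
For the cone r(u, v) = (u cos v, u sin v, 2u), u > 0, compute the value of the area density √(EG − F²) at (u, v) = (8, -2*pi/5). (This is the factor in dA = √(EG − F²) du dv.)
√(EG − F²)|_{(8, -2*pi/5)} = 8*sqrt(5)

E = 5, F = 0, G = u^2, so EG − F² = 5*u^2. Taking the positive square root: √(EG − F²) = sqrt(5)*Abs(u). At (u, v) = (8, -2*pi/5): 8*sqrt(5).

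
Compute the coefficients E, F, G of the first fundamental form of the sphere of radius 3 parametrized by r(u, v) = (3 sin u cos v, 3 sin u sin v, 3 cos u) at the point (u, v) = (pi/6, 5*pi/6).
E = 9;  F = 0;  G = 9/4

Partials: r_u = (3*cos(u)*cos(v), 3*sin(v)*cos(u), -3*sin(u)), r_v = (-3*sin(u)*sin(v), 3*sin(u)*cos(v), 0). As functions of (u, v):
  E = r_u · r_u = 9,
  F = r_u · r_v = 0,
  G = r_v · r_v = 9*sin(u)^2.
Evaluating at (u, v) = (pi/6, 5*pi/6): E = 9, F = 0, G = 9/4.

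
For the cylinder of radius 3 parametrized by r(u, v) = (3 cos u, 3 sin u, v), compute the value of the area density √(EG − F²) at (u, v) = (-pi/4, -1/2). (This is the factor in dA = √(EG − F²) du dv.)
√(EG − F²)|_{(-pi/4, -1/2)} = 3

E = 9, F = 0, G = 1, so EG − F² = 9. Taking the positive square root: √(EG − F²) = 3. At (u, v) = (-pi/4, -1/2): 3.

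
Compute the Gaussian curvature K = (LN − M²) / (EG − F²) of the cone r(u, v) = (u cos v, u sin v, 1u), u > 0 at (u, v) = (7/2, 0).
K = 0

Coefficients of the first fundamental form: E = 2, F = 0, G = u^2.
Coefficients of the second fundamental form: L = 0, M = 0, N = sqrt(2)*u^2/(2*Abs(u)).
Assemble K = (LN − M²)/(EG − F²) = 0. At (u, v) = (7/2, 0): K = 0.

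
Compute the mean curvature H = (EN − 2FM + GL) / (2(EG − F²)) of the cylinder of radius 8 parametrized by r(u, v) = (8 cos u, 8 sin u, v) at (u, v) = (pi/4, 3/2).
H = -1/16

With E = 64, F = 0, G = 1, L = -8, M = 0, N = 0, assemble
  H = (EN − 2FM + GL) / (2(EG − F²)) = -1/16.
At (u, v) = (pi/4, 3/2): H = -1/16.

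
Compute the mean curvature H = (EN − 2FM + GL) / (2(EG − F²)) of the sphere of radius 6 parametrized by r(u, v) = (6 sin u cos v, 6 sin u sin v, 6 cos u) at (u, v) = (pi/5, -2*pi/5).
H = -1/6

With E = 36, F = 0, G = 36*sin(u)^2, L = -6*sin(u)/Abs(sin(u)), M = 0, N = -6*sin(u)^3/Abs(sin(u)), assemble
  H = (EN − 2FM + GL) / (2(EG − F²)) = -sin(u)/(6*Abs(sin(u))).
At (u, v) = (pi/5, -2*pi/5): H = -1/6.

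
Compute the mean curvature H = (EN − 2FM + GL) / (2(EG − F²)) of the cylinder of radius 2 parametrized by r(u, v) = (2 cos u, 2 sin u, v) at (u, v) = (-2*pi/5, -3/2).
H = -1/4

With E = 4, F = 0, G = 1, L = -2, M = 0, N = 0, assemble
  H = (EN − 2FM + GL) / (2(EG − F²)) = -1/4.
At (u, v) = (-2*pi/5, -3/2): H = -1/4.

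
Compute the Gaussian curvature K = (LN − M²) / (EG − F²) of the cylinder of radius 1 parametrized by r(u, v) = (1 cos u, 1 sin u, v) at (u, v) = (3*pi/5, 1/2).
K = 0

Coefficients of the first fundamental form: E = 1, F = 0, G = 1.
Coefficients of the second fundamental form: L = -1, M = 0, N = 0.
Assemble K = (LN − M²)/(EG − F²) = 0. At (u, v) = (3*pi/5, 1/2): K = 0.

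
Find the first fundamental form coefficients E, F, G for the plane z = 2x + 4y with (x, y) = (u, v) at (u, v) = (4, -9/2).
E = 5;  F = 8;  G = 17

Partials: r_u = (1, 0, 2), r_v = (0, 1, 4). As functions of (u, v):
  E = r_u · r_u = 5,
  F = r_u · r_v = 8,
  G = r_v · r_v = 17.
Evaluating at (u, v) = (4, -9/2): E = 5, F = 8, G = 17.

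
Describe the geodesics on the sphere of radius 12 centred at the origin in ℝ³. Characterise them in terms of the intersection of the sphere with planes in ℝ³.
Geodesics on the sphere of radius 12 are great circles — circles of radius 12 obtained as the intersection of the sphere with planes through the origin (the centre of the sphere).

A curve α(t) of nonzero constant speed on the sphere of radius 12 is a geodesic iff its acceleration α̈ is everywhere normal to the surface, i.e. parallel to the radial vector α(t). Then d/dt(α × α̇) = α̇ × α̇ + α × α̈ = 0, so α × α̇ is a constant vector n ≠ 0 and α(t) · n = 0 for all t: α lies in the plane through the origin with normal n. The intersection of that plane with the sphere is a circle of radius 12 (a great circle). Conversely, a great circle traversed at constant speed has centripetal acceleration pointing at the origin, hence normal to the sphere, so every great circle is a geodesic.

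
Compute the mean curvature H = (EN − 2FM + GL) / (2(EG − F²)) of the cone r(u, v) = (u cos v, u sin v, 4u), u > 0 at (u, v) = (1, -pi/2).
H = 2*sqrt(17)/17

With E = 17, F = 0, G = u^2, L = 0, M = 0, N = 4*sqrt(17)*u^2/(17*Abs(u)), assemble
  H = (EN − 2FM + GL) / (2(EG − F²)) = 2*sqrt(17)/(17*Abs(u)).
At (u, v) = (1, -pi/2): H = 2*sqrt(17)/17.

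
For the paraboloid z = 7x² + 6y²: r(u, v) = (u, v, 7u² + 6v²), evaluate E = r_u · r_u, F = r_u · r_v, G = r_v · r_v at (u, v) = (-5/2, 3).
E = 1226;  F = -1260;  G = 1297

Partials: r_u = (1, 0, 14*u), r_v = (0, 1, 12*v). As functions of (u, v):
  E = r_u · r_u = 196*u^2 + 1,
  F = r_u · r_v = 168*u*v,
  G = r_v · r_v = 144*v^2 + 1.
Evaluating at (u, v) = (-5/2, 3): E = 1226, F = -1260, G = 1297.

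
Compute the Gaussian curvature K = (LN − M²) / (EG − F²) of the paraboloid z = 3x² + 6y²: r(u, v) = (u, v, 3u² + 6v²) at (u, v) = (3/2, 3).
K = 18/474721

Coefficients of the first fundamental form: E = 36*u^2 + 1, F = 72*u*v, G = 144*v^2 + 1.
Coefficients of the second fundamental form: L = 6/sqrt(36*u^2 + 144*v^2 + 1), M = 0, N = 12/sqrt(36*u^2 + 144*v^2 + 1).
Assemble K = (LN − M²)/(EG − F²) = 72/(1296*u^4 + 10368*u^2*v^2 + 72*u^2 + 20736*v^4 + 288*v^2 + 1). At (u, v) = (3/2, 3): K = 18/474721.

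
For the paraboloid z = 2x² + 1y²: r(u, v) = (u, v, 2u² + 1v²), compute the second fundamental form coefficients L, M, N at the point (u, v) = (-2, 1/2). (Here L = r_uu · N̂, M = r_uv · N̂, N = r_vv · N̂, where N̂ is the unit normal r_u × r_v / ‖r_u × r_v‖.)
L = 2*sqrt(66)/33;  M = 0;  N = sqrt(66)/33

Compute the unit normal N̂(u, v) = (-4*u/sqrt(16*u^2 + 4*v^2 + 1), -2*v/sqrt(16*u^2 + 4*v^2 + 1), 1/sqrt(16*u^2 + 4*v^2 + 1)), and the second partials r_uu, r_uv, r_vv. Take dot products:
  L(u, v) = r_uu · N̂ = 4/sqrt(16*u^2 + 4*v^2 + 1),
  M(u, v) = r_uv · N̂ = 0,
  N(u, v) = r_vv · N̂ = 2/sqrt(16*u^2 + 4*v^2 + 1).
Evaluating at (u, v) = (-2, 1/2):
  L = 2*sqrt(66)/33, M = 0, N = sqrt(66)/33.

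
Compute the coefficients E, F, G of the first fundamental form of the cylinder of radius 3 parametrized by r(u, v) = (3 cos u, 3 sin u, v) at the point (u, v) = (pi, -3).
E = 9;  F = 0;  G = 1

Partials: r_u = (-3*sin(u), 3*cos(u), 0), r_v = (0, 0, 1). As functions of (u, v):
  E = r_u · r_u = 9,
  F = r_u · r_v = 0,
  G = r_v · r_v = 1.
Evaluating at (u, v) = (pi, -3): E = 9, F = 0, G = 1.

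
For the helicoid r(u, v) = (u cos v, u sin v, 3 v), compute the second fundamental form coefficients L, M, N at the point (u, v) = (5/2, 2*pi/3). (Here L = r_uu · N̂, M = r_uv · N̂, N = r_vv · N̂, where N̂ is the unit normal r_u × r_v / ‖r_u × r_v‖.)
L = 0;  M = -6*sqrt(61)/61;  N = 0

Compute the unit normal N̂(u, v) = (3*sin(v)/sqrt(u^2 + 9), -3*cos(v)/sqrt(u^2 + 9), u/sqrt(u^2 + 9)), and the second partials r_uu, r_uv, r_vv. Take dot products:
  L(u, v) = r_uu · N̂ = 0,
  M(u, v) = r_uv · N̂ = -3/sqrt(u^2 + 9),
  N(u, v) = r_vv · N̂ = 0.
Evaluating at (u, v) = (5/2, 2*pi/3):
  L = 0, M = -6*sqrt(61)/61, N = 0.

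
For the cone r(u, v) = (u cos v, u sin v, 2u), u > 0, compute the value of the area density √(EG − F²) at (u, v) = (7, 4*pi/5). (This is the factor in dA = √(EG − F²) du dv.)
√(EG − F²)|_{(7, 4*pi/5)} = 7*sqrt(5)

E = 5, F = 0, G = u^2, so EG − F² = 5*u^2. Taking the positive square root: √(EG − F²) = sqrt(5)*Abs(u). At (u, v) = (7, 4*pi/5): 7*sqrt(5).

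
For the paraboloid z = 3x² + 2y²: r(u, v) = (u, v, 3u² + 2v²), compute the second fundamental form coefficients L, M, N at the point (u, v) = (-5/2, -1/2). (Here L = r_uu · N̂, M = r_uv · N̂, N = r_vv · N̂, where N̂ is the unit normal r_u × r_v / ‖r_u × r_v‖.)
L = 3*sqrt(230)/115;  M = 0;  N = 2*sqrt(230)/115

Compute the unit normal N̂(u, v) = (-6*u/sqrt(36*u^2 + 16*v^2 + 1), -4*v/sqrt(36*u^2 + 16*v^2 + 1), 1/sqrt(36*u^2 + 16*v^2 + 1)), and the second partials r_uu, r_uv, r_vv. Take dot products:
  L(u, v) = r_uu · N̂ = 6/sqrt(36*u^2 + 16*v^2 + 1),
  M(u, v) = r_uv · N̂ = 0,
  N(u, v) = r_vv · N̂ = 4/sqrt(36*u^2 + 16*v^2 + 1).
Evaluating at (u, v) = (-5/2, -1/2):
  L = 3*sqrt(230)/115, M = 0, N = 2*sqrt(230)/115.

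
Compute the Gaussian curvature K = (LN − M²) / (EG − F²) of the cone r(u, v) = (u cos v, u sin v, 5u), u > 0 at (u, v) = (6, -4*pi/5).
K = 0

Coefficients of the first fundamental form: E = 26, F = 0, G = u^2.
Coefficients of the second fundamental form: L = 0, M = 0, N = 5*sqrt(26)*u^2/(26*Abs(u)).
Assemble K = (LN − M²)/(EG − F²) = 0. At (u, v) = (6, -4*pi/5): K = 0.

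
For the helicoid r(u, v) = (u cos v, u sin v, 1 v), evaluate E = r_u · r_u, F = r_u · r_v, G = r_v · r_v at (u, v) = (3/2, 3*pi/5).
E = 1;  F = 0;  G = 13/4

Partials: r_u = (cos(v), sin(v), 0), r_v = (-u*sin(v), u*cos(v), 1). As functions of (u, v):
  E = r_u · r_u = 1,
  F = r_u · r_v = 0,
  G = r_v · r_v = u^2 + 1.
Evaluating at (u, v) = (3/2, 3*pi/5): E = 1, F = 0, G = 13/4.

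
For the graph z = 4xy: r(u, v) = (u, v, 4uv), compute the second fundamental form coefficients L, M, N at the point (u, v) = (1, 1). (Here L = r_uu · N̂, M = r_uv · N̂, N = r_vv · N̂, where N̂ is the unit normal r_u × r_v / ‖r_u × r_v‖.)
L = 0;  M = 4*sqrt(33)/33;  N = 0

Compute the unit normal N̂(u, v) = (-4*v/sqrt(16*u^2 + 16*v^2 + 1), -4*u/sqrt(16*u^2 + 16*v^2 + 1), 1/sqrt(16*u^2 + 16*v^2 + 1)), and the second partials r_uu, r_uv, r_vv. Take dot products:
  L(u, v) = r_uu · N̂ = 0,
  M(u, v) = r_uv · N̂ = 4/sqrt(16*u^2 + 16*v^2 + 1),
  N(u, v) = r_vv · N̂ = 0.
Evaluating at (u, v) = (1, 1):
  L = 0, M = 4*sqrt(33)/33, N = 0.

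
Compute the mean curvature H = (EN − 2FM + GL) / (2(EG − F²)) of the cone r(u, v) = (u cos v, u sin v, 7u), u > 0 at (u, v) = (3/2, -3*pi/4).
H = 7*sqrt(2)/30

With E = 50, F = 0, G = u^2, L = 0, M = 0, N = 7*sqrt(2)*u^2/(10*Abs(u)), assemble
  H = (EN − 2FM + GL) / (2(EG − F²)) = 7*sqrt(2)/(20*Abs(u)).
At (u, v) = (3/2, -3*pi/4): H = 7*sqrt(2)/30.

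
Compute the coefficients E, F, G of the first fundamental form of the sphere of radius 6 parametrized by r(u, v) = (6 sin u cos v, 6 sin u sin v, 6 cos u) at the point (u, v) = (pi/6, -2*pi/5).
E = 36;  F = 0;  G = 9

Partials: r_u = (6*cos(u)*cos(v), 6*sin(v)*cos(u), -6*sin(u)), r_v = (-6*sin(u)*sin(v), 6*sin(u)*cos(v), 0). As functions of (u, v):
  E = r_u · r_u = 36,
  F = r_u · r_v = 0,
  G = r_v · r_v = 36*sin(u)^2.
Evaluating at (u, v) = (pi/6, -2*pi/5): E = 36, F = 0, G = 9.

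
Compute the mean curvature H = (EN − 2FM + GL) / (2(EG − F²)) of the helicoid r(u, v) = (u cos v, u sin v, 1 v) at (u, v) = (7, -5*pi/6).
H = 0

With E = 1, F = 0, G = u^2 + 1, L = 0, M = -1/sqrt(u^2 + 1), N = 0, assemble
  H = (EN − 2FM + GL) / (2(EG − F²)) = 0.
At (u, v) = (7, -5*pi/6): H = 0.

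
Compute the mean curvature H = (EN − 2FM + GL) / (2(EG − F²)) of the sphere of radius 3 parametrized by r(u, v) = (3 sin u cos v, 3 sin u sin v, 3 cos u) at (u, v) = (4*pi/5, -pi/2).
H = -1/3

With E = 9, F = 0, G = 9*sin(u)^2, L = -3*sin(u)/Abs(sin(u)), M = 0, N = -3*sin(u)^3/Abs(sin(u)), assemble
  H = (EN − 2FM + GL) / (2(EG − F²)) = -sin(u)/(3*Abs(sin(u))).
At (u, v) = (4*pi/5, -pi/2): H = -1/3.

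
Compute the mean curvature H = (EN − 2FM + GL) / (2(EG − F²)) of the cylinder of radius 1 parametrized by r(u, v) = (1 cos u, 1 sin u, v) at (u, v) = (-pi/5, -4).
H = -1/2

With E = 1, F = 0, G = 1, L = -1, M = 0, N = 0, assemble
  H = (EN − 2FM + GL) / (2(EG − F²)) = -1/2.
At (u, v) = (-pi/5, -4): H = -1/2.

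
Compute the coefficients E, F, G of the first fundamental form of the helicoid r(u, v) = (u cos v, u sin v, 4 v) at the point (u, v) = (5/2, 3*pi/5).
E = 1;  F = 0;  G = 89/4

Partials: r_u = (cos(v), sin(v), 0), r_v = (-u*sin(v), u*cos(v), 4). As functions of (u, v):
  E = r_u · r_u = 1,
  F = r_u · r_v = 0,
  G = r_v · r_v = u^2 + 16.
Evaluating at (u, v) = (5/2, 3*pi/5): E = 1, F = 0, G = 89/4.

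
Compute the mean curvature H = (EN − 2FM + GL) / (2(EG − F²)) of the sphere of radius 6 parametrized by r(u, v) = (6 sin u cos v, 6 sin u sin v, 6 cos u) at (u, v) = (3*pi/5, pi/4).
H = -1/6

With E = 36, F = 0, G = 36*sin(u)^2, L = -6*sin(u)/Abs(sin(u)), M = 0, N = -6*sin(u)^3/Abs(sin(u)), assemble
  H = (EN − 2FM + GL) / (2(EG − F²)) = -sin(u)/(6*Abs(sin(u))).
At (u, v) = (3*pi/5, pi/4): H = -1/6.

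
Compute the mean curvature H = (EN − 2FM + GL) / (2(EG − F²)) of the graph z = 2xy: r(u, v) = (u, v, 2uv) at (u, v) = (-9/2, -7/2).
H = -126*sqrt(131)/17161

With E = 4*v^2 + 1, F = 4*u*v, G = 4*u^2 + 1, L = 0, M = 2/sqrt(4*u^2 + 4*v^2 + 1), N = 0, assemble
  H = (EN − 2FM + GL) / (2(EG − F²)) = -8*u*v/(4*u^2 + 4*v^2 + 1)^(3/2).
At (u, v) = (-9/2, -7/2): H = -126*sqrt(131)/17161.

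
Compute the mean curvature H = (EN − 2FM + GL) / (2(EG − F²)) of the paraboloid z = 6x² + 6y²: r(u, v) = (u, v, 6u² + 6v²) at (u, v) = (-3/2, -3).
H = 9732*sqrt(1621)/2627641

With E = 144*u^2 + 1, F = 144*u*v, G = 144*v^2 + 1, L = 12/sqrt(144*u^2 + 144*v^2 + 1), M = 0, N = 12/sqrt(144*u^2 + 144*v^2 + 1), assemble
  H = (EN − 2FM + GL) / (2(EG − F²)) = 12*(72*u^2 + 72*v^2 + 1)/(144*u^2 + 144*v^2 + 1)^(3/2).
At (u, v) = (-3/2, -3): H = 9732*sqrt(1621)/2627641.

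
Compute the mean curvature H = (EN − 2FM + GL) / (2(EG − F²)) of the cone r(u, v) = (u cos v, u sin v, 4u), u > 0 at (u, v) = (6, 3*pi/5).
H = sqrt(17)/51

With E = 17, F = 0, G = u^2, L = 0, M = 0, N = 4*sqrt(17)*u^2/(17*Abs(u)), assemble
  H = (EN − 2FM + GL) / (2(EG − F²)) = 2*sqrt(17)/(17*Abs(u)).
At (u, v) = (6, 3*pi/5): H = sqrt(17)/51.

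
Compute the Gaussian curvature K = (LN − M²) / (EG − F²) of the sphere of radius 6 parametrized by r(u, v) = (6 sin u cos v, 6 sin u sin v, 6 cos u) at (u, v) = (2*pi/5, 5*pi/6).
K = 1/36

Coefficients of the first fundamental form: E = 36, F = 0, G = 36*sin(u)^2.
Coefficients of the second fundamental form: L = -6*sin(u)/Abs(sin(u)), M = 0, N = -6*sin(u)^3/Abs(sin(u)).
Assemble K = (LN − M²)/(EG − F²) = 1/36. At (u, v) = (2*pi/5, 5*pi/6): K = 1/36.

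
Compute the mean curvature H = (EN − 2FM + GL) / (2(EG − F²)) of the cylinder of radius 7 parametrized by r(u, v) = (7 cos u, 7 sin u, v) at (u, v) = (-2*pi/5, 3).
H = -1/14

With E = 49, F = 0, G = 1, L = -7, M = 0, N = 0, assemble
  H = (EN − 2FM + GL) / (2(EG − F²)) = -1/14.
At (u, v) = (-2*pi/5, 3): H = -1/14.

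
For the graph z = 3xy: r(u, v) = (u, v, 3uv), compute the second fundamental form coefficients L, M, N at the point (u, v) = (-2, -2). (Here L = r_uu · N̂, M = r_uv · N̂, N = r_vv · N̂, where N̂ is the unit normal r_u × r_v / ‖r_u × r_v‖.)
L = 0;  M = 3*sqrt(73)/73;  N = 0

Compute the unit normal N̂(u, v) = (-3*v/sqrt(9*u^2 + 9*v^2 + 1), -3*u/sqrt(9*u^2 + 9*v^2 + 1), 1/sqrt(9*u^2 + 9*v^2 + 1)), and the second partials r_uu, r_uv, r_vv. Take dot products:
  L(u, v) = r_uu · N̂ = 0,
  M(u, v) = r_uv · N̂ = 3/sqrt(9*u^2 + 9*v^2 + 1),
  N(u, v) = r_vv · N̂ = 0.
Evaluating at (u, v) = (-2, -2):
  L = 0, M = 3*sqrt(73)/73, N = 0.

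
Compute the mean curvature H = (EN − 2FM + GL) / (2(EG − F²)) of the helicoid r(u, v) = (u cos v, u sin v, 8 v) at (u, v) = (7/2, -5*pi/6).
H = 0

With E = 1, F = 0, G = u^2 + 64, L = 0, M = -8/sqrt(u^2 + 64), N = 0, assemble
  H = (EN − 2FM + GL) / (2(EG − F²)) = 0.
At (u, v) = (7/2, -5*pi/6): H = 0.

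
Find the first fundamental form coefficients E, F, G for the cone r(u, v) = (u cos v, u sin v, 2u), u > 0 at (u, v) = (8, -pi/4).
E = 5;  F = 0;  G = 64

Partials: r_u = (cos(v), sin(v), 2), r_v = (-u*sin(v), u*cos(v), 0). As functions of (u, v):
  E = r_u · r_u = 5,
  F = r_u · r_v = 0,
  G = r_v · r_v = u^2.
Evaluating at (u, v) = (8, -pi/4): E = 5, F = 0, G = 64.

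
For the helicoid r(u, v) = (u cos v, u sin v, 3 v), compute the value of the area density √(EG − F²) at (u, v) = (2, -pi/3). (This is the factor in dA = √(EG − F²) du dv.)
√(EG − F²)|_{(2, -pi/3)} = sqrt(13)

E = 1, F = 0, G = u^2 + 9, so EG − F² = u^2 + 9. Taking the positive square root: √(EG − F²) = sqrt(u^2 + 9). At (u, v) = (2, -pi/3): sqrt(13).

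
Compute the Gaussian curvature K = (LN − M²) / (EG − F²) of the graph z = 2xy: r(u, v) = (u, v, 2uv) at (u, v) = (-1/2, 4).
K = -1/1089

Coefficients of the first fundamental form: E = 4*v^2 + 1, F = 4*u*v, G = 4*u^2 + 1.
Coefficients of the second fundamental form: L = 0, M = 2/sqrt(4*u^2 + 4*v^2 + 1), N = 0.
Assemble K = (LN − M²)/(EG − F²) = -4/(16*u^4 + 32*u^2*v^2 + 8*u^2 + 16*v^4 + 8*v^2 + 1). At (u, v) = (-1/2, 4): K = -1/1089.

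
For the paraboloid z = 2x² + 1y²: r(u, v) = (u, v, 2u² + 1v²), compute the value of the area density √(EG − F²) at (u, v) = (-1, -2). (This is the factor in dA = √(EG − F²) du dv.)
√(EG − F²)|_{(-1, -2)} = sqrt(33)

E = 16*u^2 + 1, F = 8*u*v, G = 4*v^2 + 1, so EG − F² = 16*u^2 + 4*v^2 + 1. Taking the positive square root: √(EG − F²) = sqrt(16*u^2 + 4*v^2 + 1). At (u, v) = (-1, -2): sqrt(33).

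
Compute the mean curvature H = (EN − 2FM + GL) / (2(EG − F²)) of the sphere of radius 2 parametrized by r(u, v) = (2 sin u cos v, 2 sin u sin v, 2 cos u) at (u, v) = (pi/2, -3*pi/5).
H = -1/2

With E = 4, F = 0, G = 4*sin(u)^2, L = -2*sin(u)/Abs(sin(u)), M = 0, N = -2*sin(u)^3/Abs(sin(u)), assemble
  H = (EN − 2FM + GL) / (2(EG − F²)) = -sin(u)/(2*Abs(sin(u))).
At (u, v) = (pi/2, -3*pi/5): H = -1/2.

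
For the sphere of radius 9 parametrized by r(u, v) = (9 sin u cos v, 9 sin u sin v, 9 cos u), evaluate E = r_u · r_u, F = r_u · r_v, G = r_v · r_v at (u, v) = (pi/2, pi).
E = 81;  F = 0;  G = 81

Partials: r_u = (9*cos(u)*cos(v), 9*sin(v)*cos(u), -9*sin(u)), r_v = (-9*sin(u)*sin(v), 9*sin(u)*cos(v), 0). As functions of (u, v):
  E = r_u · r_u = 81,
  F = r_u · r_v = 0,
  G = r_v · r_v = 81*sin(u)^2.
Evaluating at (u, v) = (pi/2, pi): E = 81, F = 0, G = 81.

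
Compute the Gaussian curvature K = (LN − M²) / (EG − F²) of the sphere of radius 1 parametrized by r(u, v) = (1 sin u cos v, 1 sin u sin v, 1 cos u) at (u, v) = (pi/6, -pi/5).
K = 1

Coefficients of the first fundamental form: E = 1, F = 0, G = sin(u)^2.
Coefficients of the second fundamental form: L = -sin(u)/Abs(sin(u)), M = 0, N = -sin(u)^3/Abs(sin(u)).
Assemble K = (LN − M²)/(EG − F²) = 1. At (u, v) = (pi/6, -pi/5): K = 1.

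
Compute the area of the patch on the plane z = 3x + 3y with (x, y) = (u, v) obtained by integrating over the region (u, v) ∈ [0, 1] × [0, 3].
Area = 3*sqrt(19)

Area = ∫∫ √(EG − F²) du dv with √(EG − F²) = sqrt(19). Integrating over [0, 1] × [0, 3] gives 3*sqrt(19).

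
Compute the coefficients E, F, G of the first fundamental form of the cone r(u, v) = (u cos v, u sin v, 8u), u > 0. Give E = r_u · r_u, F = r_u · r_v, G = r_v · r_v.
E = 65;  F = 0;  G = u^2

Compute partials: r_u = (cos(v), sin(v), 8), r_v = (-u*sin(v), u*cos(v), 0). Then
  E = r_u · r_u = 65,
  F = r_u · r_v = 0,
  G = r_v · r_v = u^2.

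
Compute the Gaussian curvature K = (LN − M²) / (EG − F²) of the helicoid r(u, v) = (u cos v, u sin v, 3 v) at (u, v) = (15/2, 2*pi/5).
K = -16/7569

Coefficients of the first fundamental form: E = 1, F = 0, G = u^2 + 9.
Coefficients of the second fundamental form: L = 0, M = -3/sqrt(u^2 + 9), N = 0.
Assemble K = (LN − M²)/(EG − F²) = -9/(u^2 + 9)^2. At (u, v) = (15/2, 2*pi/5): K = -16/7569.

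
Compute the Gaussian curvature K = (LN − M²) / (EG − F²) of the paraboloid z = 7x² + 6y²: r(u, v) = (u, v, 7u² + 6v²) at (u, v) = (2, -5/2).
K = 168/2839225

Coefficients of the first fundamental form: E = 196*u^2 + 1, F = 168*u*v, G = 144*v^2 + 1.
Coefficients of the second fundamental form: L = 14/sqrt(196*u^2 + 144*v^2 + 1), M = 0, N = 12/sqrt(196*u^2 + 144*v^2 + 1).
Assemble K = (LN − M²)/(EG − F²) = 168/(38416*u^4 + 56448*u^2*v^2 + 392*u^2 + 20736*v^4 + 288*v^2 + 1). At (u, v) = (2, -5/2): K = 168/2839225.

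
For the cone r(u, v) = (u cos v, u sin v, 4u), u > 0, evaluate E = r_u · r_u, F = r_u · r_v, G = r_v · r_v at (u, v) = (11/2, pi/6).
E = 17;  F = 0;  G = 121/4

Partials: r_u = (cos(v), sin(v), 4), r_v = (-u*sin(v), u*cos(v), 0). As functions of (u, v):
  E = r_u · r_u = 17,
  F = r_u · r_v = 0,
  G = r_v · r_v = u^2.
Evaluating at (u, v) = (11/2, pi/6): E = 17, F = 0, G = 121/4.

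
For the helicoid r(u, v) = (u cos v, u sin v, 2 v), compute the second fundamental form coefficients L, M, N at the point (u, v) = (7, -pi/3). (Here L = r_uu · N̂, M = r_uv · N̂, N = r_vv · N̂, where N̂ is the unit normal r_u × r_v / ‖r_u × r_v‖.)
L = 0;  M = -2*sqrt(53)/53;  N = 0

Compute the unit normal N̂(u, v) = (2*sin(v)/sqrt(u^2 + 4), -2*cos(v)/sqrt(u^2 + 4), u/sqrt(u^2 + 4)), and the second partials r_uu, r_uv, r_vv. Take dot products:
  L(u, v) = r_uu · N̂ = 0,
  M(u, v) = r_uv · N̂ = -2/sqrt(u^2 + 4),
  N(u, v) = r_vv · N̂ = 0.
Evaluating at (u, v) = (7, -pi/3):
  L = 0, M = -2*sqrt(53)/53, N = 0.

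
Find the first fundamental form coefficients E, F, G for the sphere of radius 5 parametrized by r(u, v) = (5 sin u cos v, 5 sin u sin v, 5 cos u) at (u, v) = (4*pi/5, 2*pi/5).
E = 25;  F = 0;  G = 125/8 - 25*sqrt(5)/8

Partials: r_u = (5*cos(u)*cos(v), 5*sin(v)*cos(u), -5*sin(u)), r_v = (-5*sin(u)*sin(v), 5*sin(u)*cos(v), 0). As functions of (u, v):
  E = r_u · r_u = 25,
  F = r_u · r_v = 0,
  G = r_v · r_v = 25*sin(u)^2.
Evaluating at (u, v) = (4*pi/5, 2*pi/5): E = 25, F = 0, G = 125/8 - 25*sqrt(5)/8.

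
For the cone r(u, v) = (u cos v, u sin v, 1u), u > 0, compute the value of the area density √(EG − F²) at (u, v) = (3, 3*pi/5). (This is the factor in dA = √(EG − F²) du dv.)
√(EG − F²)|_{(3, 3*pi/5)} = 3*sqrt(2)

E = 2, F = 0, G = u^2, so EG − F² = 2*u^2. Taking the positive square root: √(EG − F²) = sqrt(2)*Abs(u). At (u, v) = (3, 3*pi/5): 3*sqrt(2).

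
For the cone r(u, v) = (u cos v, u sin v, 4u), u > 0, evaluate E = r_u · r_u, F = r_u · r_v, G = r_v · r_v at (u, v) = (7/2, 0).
E = 17;  F = 0;  G = 49/4

Partials: r_u = (cos(v), sin(v), 4), r_v = (-u*sin(v), u*cos(v), 0). As functions of (u, v):
  E = r_u · r_u = 17,
  F = r_u · r_v = 0,
  G = r_v · r_v = u^2.
Evaluating at (u, v) = (7/2, 0): E = 17, F = 0, G = 49/4.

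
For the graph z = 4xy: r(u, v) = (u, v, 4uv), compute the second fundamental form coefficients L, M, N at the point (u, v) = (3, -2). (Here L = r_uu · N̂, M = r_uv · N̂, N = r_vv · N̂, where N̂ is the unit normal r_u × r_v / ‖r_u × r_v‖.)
L = 0;  M = 4*sqrt(209)/209;  N = 0

Compute the unit normal N̂(u, v) = (-4*v/sqrt(16*u^2 + 16*v^2 + 1), -4*u/sqrt(16*u^2 + 16*v^2 + 1), 1/sqrt(16*u^2 + 16*v^2 + 1)), and the second partials r_uu, r_uv, r_vv. Take dot products:
  L(u, v) = r_uu · N̂ = 0,
  M(u, v) = r_uv · N̂ = 4/sqrt(16*u^2 + 16*v^2 + 1),
  N(u, v) = r_vv · N̂ = 0.
Evaluating at (u, v) = (3, -2):
  L = 0, M = 4*sqrt(209)/209, N = 0.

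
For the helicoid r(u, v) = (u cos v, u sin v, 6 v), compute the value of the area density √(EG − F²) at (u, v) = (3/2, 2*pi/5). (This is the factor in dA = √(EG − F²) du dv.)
√(EG − F²)|_{(3/2, 2*pi/5)} = 3*sqrt(17)/2

E = 1, F = 0, G = u^2 + 36, so EG − F² = u^2 + 36. Taking the positive square root: √(EG − F²) = sqrt(u^2 + 36). At (u, v) = (3/2, 2*pi/5): 3*sqrt(17)/2.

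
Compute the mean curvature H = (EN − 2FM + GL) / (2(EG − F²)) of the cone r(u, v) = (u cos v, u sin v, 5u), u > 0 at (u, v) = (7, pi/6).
H = 5*sqrt(26)/364

With E = 26, F = 0, G = u^2, L = 0, M = 0, N = 5*sqrt(26)*u^2/(26*Abs(u)), assemble
  H = (EN − 2FM + GL) / (2(EG − F²)) = 5*sqrt(26)/(52*Abs(u)).
At (u, v) = (7, pi/6): H = 5*sqrt(26)/364.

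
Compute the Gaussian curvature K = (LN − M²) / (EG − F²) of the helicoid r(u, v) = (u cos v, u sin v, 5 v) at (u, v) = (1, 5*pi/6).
K = -25/676

Coefficients of the first fundamental form: E = 1, F = 0, G = u^2 + 25.
Coefficients of the second fundamental form: L = 0, M = -5/sqrt(u^2 + 25), N = 0.
Assemble K = (LN − M²)/(EG − F²) = -25/(u^2 + 25)^2. At (u, v) = (1, 5*pi/6): K = -25/676.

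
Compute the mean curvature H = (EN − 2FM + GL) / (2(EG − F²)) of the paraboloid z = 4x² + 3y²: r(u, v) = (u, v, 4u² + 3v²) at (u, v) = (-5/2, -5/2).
H = 2107*sqrt(626)/391876

With E = 64*u^2 + 1, F = 48*u*v, G = 36*v^2 + 1, L = 8/sqrt(64*u^2 + 36*v^2 + 1), M = 0, N = 6/sqrt(64*u^2 + 36*v^2 + 1), assemble
  H = (EN − 2FM + GL) / (2(EG − F²)) = (192*u^2 + 144*v^2 + 7)/(64*u^2 + 36*v^2 + 1)^(3/2).
At (u, v) = (-5/2, -5/2): H = 2107*sqrt(626)/391876.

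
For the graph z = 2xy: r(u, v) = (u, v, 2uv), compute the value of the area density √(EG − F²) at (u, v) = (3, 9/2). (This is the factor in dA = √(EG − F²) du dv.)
√(EG − F²)|_{(3, 9/2)} = sqrt(118)

E = 4*v^2 + 1, F = 4*u*v, G = 4*u^2 + 1, so EG − F² = 4*u^2 + 4*v^2 + 1. Taking the positive square root: √(EG − F²) = sqrt(4*u^2 + 4*v^2 + 1). At (u, v) = (3, 9/2): sqrt(118).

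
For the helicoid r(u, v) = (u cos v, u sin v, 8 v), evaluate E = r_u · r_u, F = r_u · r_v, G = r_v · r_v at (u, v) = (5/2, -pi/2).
E = 1;  F = 0;  G = 281/4

Partials: r_u = (cos(v), sin(v), 0), r_v = (-u*sin(v), u*cos(v), 8). As functions of (u, v):
  E = r_u · r_u = 1,
  F = r_u · r_v = 0,
  G = r_v · r_v = u^2 + 64.
Evaluating at (u, v) = (5/2, -pi/2): E = 1, F = 0, G = 281/4.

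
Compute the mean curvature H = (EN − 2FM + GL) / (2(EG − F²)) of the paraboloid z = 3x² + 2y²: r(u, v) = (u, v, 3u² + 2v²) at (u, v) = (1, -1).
H = 125*sqrt(53)/2809

With E = 36*u^2 + 1, F = 24*u*v, G = 16*v^2 + 1, L = 6/sqrt(36*u^2 + 16*v^2 + 1), M = 0, N = 4/sqrt(36*u^2 + 16*v^2 + 1), assemble
  H = (EN − 2FM + GL) / (2(EG − F²)) = (72*u^2 + 48*v^2 + 5)/(36*u^2 + 16*v^2 + 1)^(3/2).
At (u, v) = (1, -1): H = 125*sqrt(53)/2809.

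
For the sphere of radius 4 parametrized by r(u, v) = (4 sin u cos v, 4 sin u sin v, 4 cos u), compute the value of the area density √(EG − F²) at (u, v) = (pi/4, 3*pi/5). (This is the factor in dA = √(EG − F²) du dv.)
√(EG − F²)|_{(pi/4, 3*pi/5)} = 8*sqrt(2)

E = 16, F = 0, G = 16*sin(u)^2, so EG − F² = 256*sin(u)^2. Taking the positive square root: √(EG − F²) = 16*Abs(sin(u)). At (u, v) = (pi/4, 3*pi/5): 8*sqrt(2).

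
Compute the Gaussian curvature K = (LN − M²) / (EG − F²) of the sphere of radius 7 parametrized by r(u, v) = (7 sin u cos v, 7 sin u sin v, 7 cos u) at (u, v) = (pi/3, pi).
K = 1/49

Coefficients of the first fundamental form: E = 49, F = 0, G = 49*sin(u)^2.
Coefficients of the second fundamental form: L = -7*sin(u)/Abs(sin(u)), M = 0, N = -7*sin(u)^3/Abs(sin(u)).
Assemble K = (LN − M²)/(EG − F²) = 1/49. At (u, v) = (pi/3, pi): K = 1/49.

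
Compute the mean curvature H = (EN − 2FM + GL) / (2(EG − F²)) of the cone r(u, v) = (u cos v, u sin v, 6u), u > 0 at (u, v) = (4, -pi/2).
H = 3*sqrt(37)/148

With E = 37, F = 0, G = u^2, L = 0, M = 0, N = 6*sqrt(37)*u^2/(37*Abs(u)), assemble
  H = (EN − 2FM + GL) / (2(EG − F²)) = 3*sqrt(37)/(37*Abs(u)).
At (u, v) = (4, -pi/2): H = 3*sqrt(37)/148.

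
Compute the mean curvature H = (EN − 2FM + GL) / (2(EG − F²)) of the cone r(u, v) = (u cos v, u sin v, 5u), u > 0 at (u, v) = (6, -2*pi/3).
H = 5*sqrt(26)/312

With E = 26, F = 0, G = u^2, L = 0, M = 0, N = 5*sqrt(26)*u^2/(26*Abs(u)), assemble
  H = (EN − 2FM + GL) / (2(EG − F²)) = 5*sqrt(26)/(52*Abs(u)).
At (u, v) = (6, -2*pi/3): H = 5*sqrt(26)/312.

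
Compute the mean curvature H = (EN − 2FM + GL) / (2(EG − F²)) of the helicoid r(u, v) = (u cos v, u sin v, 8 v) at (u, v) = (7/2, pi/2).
H = 0

With E = 1, F = 0, G = u^2 + 64, L = 0, M = -8/sqrt(u^2 + 64), N = 0, assemble
  H = (EN − 2FM + GL) / (2(EG − F²)) = 0.
At (u, v) = (7/2, pi/2): H = 0.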